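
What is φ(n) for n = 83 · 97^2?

763584

φ(83) = 83 − 1 = 82.
φ(97^2) = 97^2 − 97^1 = 9409 − 97 = 9312.
Multiply: 82 · 9312 = 763584.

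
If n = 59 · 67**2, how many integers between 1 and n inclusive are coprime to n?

256476

φ(59) = 59 − 1 = 58.
φ(67^2) = 67^1·(67−1) = 67·66 = 4422.
Since φ is multiplicative, φ(264851) = 58 · 4422 = 256476.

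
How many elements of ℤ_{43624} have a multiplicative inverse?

Factor 43624: 43624 = 2**3 × 7 × 19 × 41.
φ(43624) = 43624 · (1 − 1/2) · (1 − 1/7) · (1 − 1/19) · (1 − 1/41)
       = 43624 · 4320/10906 = 17280.

17280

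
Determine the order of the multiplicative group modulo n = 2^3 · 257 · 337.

344064

φ(2^3) = 2^3 − 2^2 = 8 − 4 = 4.
φ(257) = 257 − 1 = 256.
φ(337) = 337 − 1 = 336.
φ(692872) = 4 × 256 × 336 = 344064.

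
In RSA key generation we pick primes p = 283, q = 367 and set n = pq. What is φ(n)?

φ(pq) = (p−1)(q−1) = 282 · 366 = 103212.

103212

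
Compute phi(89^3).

697048

φ(89^3) = 89^3 − 89^2 = 704969 − 7921 = 697048.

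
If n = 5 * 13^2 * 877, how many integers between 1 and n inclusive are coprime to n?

φ(741065) = 741065 · (1 − 1/5) · (1 − 1/13) · (1 − 1/877)
       = 741065 · 42048/57005 = 546624.

546624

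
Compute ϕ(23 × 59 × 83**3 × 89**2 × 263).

1479090275138432

φ(23) = 23 − 1 = 22.
φ(59) = 59 − 1 = 58.
φ(83^3) = 83^3 − 83^2 = 571787 − 6889 = 564898.
φ(89^2) = 89^2 − 89^1 = 7921 − 89 = 7832.
φ(263) = 263 − 1 = 262.
φ(1616403888632857) = 22 × 58 × 564898 × 7832 × 262 = 1479090275138432.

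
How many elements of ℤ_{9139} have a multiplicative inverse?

9139 = 13 × 19 × 37.
φ(9139) = 9139 · (1 − 1/13) · (1 − 1/19) · (1 − 1/37)
       = 9139 · 7776/9139 = 7776.

7776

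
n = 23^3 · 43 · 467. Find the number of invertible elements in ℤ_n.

φ(244325527) = 244325527 · (1 − 1/23) · (1 − 1/43) · (1 − 1/467)
       = 244325527 · 430584/461863 = 227778936.

227778936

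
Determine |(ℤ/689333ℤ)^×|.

591360

689333 = 17 · 23 · 41 · 43.
φ(17) = 17 − 1 = 16.
φ(23) = 23 − 1 = 22.
φ(41) = 41 − 1 = 40.
φ(43) = 43 − 1 = 42.
Since φ is multiplicative, φ(689333) = 16 · 22 · 40 · 42 = 591360.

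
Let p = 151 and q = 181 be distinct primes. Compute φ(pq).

27000

φ(n) = (p − 1)(q − 1) = (151−1)(181−1) = 150·180 = 27000.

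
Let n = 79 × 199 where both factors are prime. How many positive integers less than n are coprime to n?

15444

φ(15721) = 15721 · (1 − 1/79) · (1 − 1/199)
       = 15721 · 15444/15721 = 15444.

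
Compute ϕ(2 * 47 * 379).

17388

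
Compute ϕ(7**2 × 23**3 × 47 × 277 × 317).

φ(7^2) = 7^1·(7−1) = 7·6 = 42.
φ(23^3) = 23^2·(23−1) = 529·22 = 11638.
φ(47) = 47 − 1 = 46.
φ(277) = 277 − 1 = 276.
φ(317) = 317 − 1 = 316.
Since φ is multiplicative, φ(2460460953209) = 42 · 11638 · 46 · 276 · 316 = 1961018269056.

1961018269056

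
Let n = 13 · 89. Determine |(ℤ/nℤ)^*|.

φ(13) = 13 − 1 = 12.
φ(89) = 89 − 1 = 88.
Multiply: 12 · 88 = 1056.

1056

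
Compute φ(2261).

Prime factorization: 2261 = 7 * 17 * 19.
φ(2261) = 2261 · (1 − 1/7) · (1 − 1/17) · (1 − 1/19)
       = 2261 · 1728/2261 = 1728.

1728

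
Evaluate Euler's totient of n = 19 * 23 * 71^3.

φ(19) = 19 − 1 = 18.
φ(23) = 23 − 1 = 22.
φ(71^3) = 71^3 − 71^2 = 357911 − 5041 = 352870.
φ(156407107) = 18 × 22 × 352870 = 139736520.

139736520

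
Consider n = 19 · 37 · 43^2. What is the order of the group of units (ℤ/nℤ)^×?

φ(1299847) = 1299847 · (1 − 1/19) · (1 − 1/37) · (1 − 1/43)
       = 1299847 · 27216/30229 = 1170288.

1170288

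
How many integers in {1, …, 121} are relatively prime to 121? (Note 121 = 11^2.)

110

φ(121) = 121 · (1 − 1/11)
       = 121 · 10/11 = 110.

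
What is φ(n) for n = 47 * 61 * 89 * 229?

55376640

φ(58432327) = 58432327 · (1 − 1/47) · (1 − 1/61) · (1 − 1/89) · (1 − 1/229)
       = 58432327 · 55376640/58432327 = 55376640.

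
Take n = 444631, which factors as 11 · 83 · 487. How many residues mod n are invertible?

φ(11) = 11 − 1 = 10.
φ(83) = 83 − 1 = 82.
φ(487) = 487 − 1 = 486.
Since φ is multiplicative, φ(444631) = 10 · 82 · 486 = 398520.

398520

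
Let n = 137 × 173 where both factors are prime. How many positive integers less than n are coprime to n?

23392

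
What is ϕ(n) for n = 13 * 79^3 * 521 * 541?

φ(13) = 13 − 1 = 12.
φ(79^3) = 79^2·(79−1) = 6241·78 = 486798.
φ(521) = 521 − 1 = 520.
φ(541) = 541 − 1 = 540.
Since φ is multiplicative, φ(1806590052527) = 12 · 486798 · 520 · 540 = 1640314540800.

1640314540800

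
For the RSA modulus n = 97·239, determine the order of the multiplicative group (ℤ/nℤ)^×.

φ(pq) = (p−1)(q−1) = 96 · 238 = 22848.

22848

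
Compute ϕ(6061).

5040

Factor 6061: 6061 = 11 · 19 · 29.
φ(6061) = 6061 · (1 − 1/11) · (1 − 1/19) · (1 − 1/29)
       = 6061 · 5040/6061 = 5040.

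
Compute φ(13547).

11880

13547 = 19 · 23 · 31.
φ(19) = 19 − 1 = 18.
φ(23) = 23 − 1 = 22.
φ(31) = 31 − 1 = 30.
Since φ is multiplicative, φ(13547) = 18 · 22 · 30 = 11880.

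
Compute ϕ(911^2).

829010

φ(829921) = 829921 · (1 − 1/911)
       = 829921 · 910/911 = 829010.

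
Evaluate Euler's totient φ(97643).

72576

97643 = 7 * 13 * 29 * 37.
φ(97643) = 97643 · (1 − 1/7) · (1 − 1/13) · (1 − 1/29) · (1 − 1/37)
       = 97643 · 72576/97643 = 72576.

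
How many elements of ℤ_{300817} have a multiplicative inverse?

Prime factorization: 300817 = 11 * 23 * 29 * 41.
φ(300817) = 300817 · (1 − 1/11) · (1 − 1/23) · (1 − 1/29) · (1 − 1/41)
       = 300817 · 246400/300817 = 246400.

246400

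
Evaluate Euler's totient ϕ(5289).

3360

First factor: 5289 = 3 · 41 · 43.
φ(5289) = 5289 · (1 − 1/3) · (1 − 1/41) · (1 − 1/43)
       = 5289 · 3360/5289 = 3360.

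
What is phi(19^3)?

φ(19^3) = 19^2·(19−1) = 361·18 = 6498.

6498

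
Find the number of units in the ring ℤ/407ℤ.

Prime factorization: 407 = 11 · 37.
φ(11) = 11 − 1 = 10.
φ(37) = 37 − 1 = 36.
Multiply: 10 · 36 = 360.

360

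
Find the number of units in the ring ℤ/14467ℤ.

12672

Prime factorization: 14467 = 17 · 23 · 37.
φ(14467) = 14467 · (1 − 1/17) · (1 − 1/23) · (1 − 1/37)
       = 14467 · 12672/14467 = 12672.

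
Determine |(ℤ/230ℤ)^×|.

230 = 2 · 5 · 23.
φ(2) = 2 − 1 = 1.
φ(5) = 5 − 1 = 4.
φ(23) = 23 − 1 = 22.
Since φ is multiplicative, φ(230) = 1 · 4 · 22 = 88.

88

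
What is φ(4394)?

Factor 4394: 4394 = 2 × 13^3.
φ(2) = 2 − 1 = 1.
φ(13^3) = 13^3 − 13^2 = 2197 − 169 = 2028.
Multiply: 1 · 2028 = 2028.

2028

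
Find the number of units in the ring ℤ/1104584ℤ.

471744

Prime factorization: 1104584 = 2^3 × 13^2 × 19 × 43.
φ(2^3) = 2^2·(2−1) = 4·1 = 4.
φ(13^2) = 13^1·(13−1) = 13·12 = 156.
φ(19) = 19 − 1 = 18.
φ(43) = 43 − 1 = 42.
Since φ is multiplicative, φ(1104584) = 4 · 156 · 18 · 42 = 471744.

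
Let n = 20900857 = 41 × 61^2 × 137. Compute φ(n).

φ(20900857) = 20900857 · (1 − 1/41) · (1 − 1/61) · (1 − 1/137)
       = 20900857 · 326400/342637 = 19910400.

19910400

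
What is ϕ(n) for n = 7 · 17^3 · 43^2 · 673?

φ(42795369407) = 42795369407 · (1 − 1/7) · (1 − 1/17) · (1 − 1/43) · (1 − 1/673)
       = 42795369407 · 2709504/3443741 = 33671006208.

33671006208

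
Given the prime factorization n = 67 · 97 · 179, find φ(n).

φ(1163321) = 1163321 · (1 − 1/67) · (1 − 1/97) · (1 − 1/179)
       = 1163321 · 1127808/1163321 = 1127808.

1127808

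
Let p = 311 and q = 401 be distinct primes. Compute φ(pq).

φ(124711) = 124711 · (1 − 1/311) · (1 − 1/401)
       = 124711 · 124000/124711 = 124000.

124000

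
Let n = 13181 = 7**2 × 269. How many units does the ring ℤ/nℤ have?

φ(13181) = 13181 · (1 − 1/7) · (1 − 1/269)
       = 13181 · 1608/1883 = 11256.

11256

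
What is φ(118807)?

101088

118807 = 13^2 · 19 · 37.
φ(118807) = 118807 · (1 − 1/13) · (1 − 1/19) · (1 − 1/37)
       = 118807 · 7776/9139 = 101088.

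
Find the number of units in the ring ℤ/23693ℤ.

Prime factorization: 23693 = 19 · 29 · 43.
φ(23693) = 23693 · (1 − 1/19) · (1 − 1/29) · (1 − 1/43)
       = 23693 · 21168/23693 = 21168.

21168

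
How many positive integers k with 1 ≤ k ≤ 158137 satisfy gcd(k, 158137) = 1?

Prime factorization: 158137 = 7 × 19 × 29 × 41.
φ(7) = 7 − 1 = 6.
φ(19) = 19 − 1 = 18.
φ(29) = 29 − 1 = 28.
φ(41) = 41 − 1 = 40.
Multiply: 6 · 18 · 28 · 40 = 120960.

120960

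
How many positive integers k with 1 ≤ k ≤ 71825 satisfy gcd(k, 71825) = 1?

49920

71825 = 5^2 * 13^2 * 17.
φ(5^2) = 5^2 − 5^1 = 25 − 5 = 20.
φ(13^2) = 13^1·(13−1) = 13·12 = 156.
φ(17) = 17 − 1 = 16.
Since φ is multiplicative, φ(71825) = 20 · 156 · 16 = 49920.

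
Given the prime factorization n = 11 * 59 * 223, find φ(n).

128760

φ(144727) = 144727 · (1 − 1/11) · (1 − 1/59) · (1 − 1/223)
       = 144727 · 128760/144727 = 128760.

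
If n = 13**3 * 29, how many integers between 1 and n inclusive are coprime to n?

φ(63713) = 63713 · (1 − 1/13) · (1 − 1/29)
       = 63713 · 336/377 = 56784.

56784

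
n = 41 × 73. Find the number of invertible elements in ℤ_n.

2880

φ(2993) = 2993 · (1 − 1/41) · (1 − 1/73)
       = 2993 · 2880/2993 = 2880.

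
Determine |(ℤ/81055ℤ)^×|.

81055 = 5 * 13 * 29 * 43.
φ(5) = 5 − 1 = 4.
φ(13) = 13 − 1 = 12.
φ(29) = 29 − 1 = 28.
φ(43) = 43 − 1 = 42.
φ(81055) = 4 × 12 × 28 × 42 = 56448.

56448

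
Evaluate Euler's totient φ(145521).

85536

145521 = 3**2 · 19 · 23 · 37.
φ(145521) = 145521 · (1 − 1/3) · (1 − 1/19) · (1 − 1/23) · (1 − 1/37)
       = 145521 · 28512/48507 = 85536.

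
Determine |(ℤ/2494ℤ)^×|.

1176

Prime factorization: 2494 = 2 × 29 × 43.
φ(2494) = 2494 · (1 − 1/2) · (1 − 1/29) · (1 − 1/43)
       = 2494 · 1176/2494 = 1176.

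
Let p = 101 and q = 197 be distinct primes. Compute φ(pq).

For distinct primes, φ(pq) = (p−1)(q−1) = 100 × 196 = 19600.

19600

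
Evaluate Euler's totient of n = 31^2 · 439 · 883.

φ(372519157) = 372519157 · (1 − 1/31) · (1 − 1/439) · (1 − 1/883)
       = 372519157 · 11589480/12016747 = 359273880.

359273880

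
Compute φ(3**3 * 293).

φ(3^3) = 3^2·(3−1) = 9·2 = 18.
φ(293) = 293 − 1 = 292.
φ(7911) = 18 × 292 = 5256.

5256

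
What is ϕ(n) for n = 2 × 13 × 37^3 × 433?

255488256

φ(570251474) = 570251474 · (1 − 1/2) · (1 − 1/13) · (1 − 1/37) · (1 − 1/433)
       = 570251474 · 186624/416546 = 255488256.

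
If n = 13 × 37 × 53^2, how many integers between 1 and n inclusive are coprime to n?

φ(1351129) = 1351129 · (1 − 1/13) · (1 − 1/37) · (1 − 1/53)
       = 1351129 · 22464/25493 = 1190592.

1190592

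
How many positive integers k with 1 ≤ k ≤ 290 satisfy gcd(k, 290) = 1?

Factor 290: 290 = 2 × 5 × 29.
φ(2) = 2 − 1 = 1.
φ(5) = 5 − 1 = 4.
φ(29) = 29 − 1 = 28.
Multiply: 1 · 4 · 28 = 112.

112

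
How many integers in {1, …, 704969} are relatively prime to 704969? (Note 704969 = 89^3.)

697048

φ(89^3) = 89^2·(89−1) = 7921·88 = 697048.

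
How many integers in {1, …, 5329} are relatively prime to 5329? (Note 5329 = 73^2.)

5256

φ(5329) = 5329 · (1 − 1/73)
       = 5329 · 72/73 = 5256.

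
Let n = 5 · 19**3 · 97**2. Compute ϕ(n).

242037504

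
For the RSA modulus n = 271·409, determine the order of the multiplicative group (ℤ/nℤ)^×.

φ(110839) = 110839 · (1 − 1/271) · (1 − 1/409)
       = 110839 · 110160/110839 = 110160.

110160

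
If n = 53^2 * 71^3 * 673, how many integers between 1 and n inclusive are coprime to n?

653526531840

φ(53^2) = 53^2 − 53^1 = 2809 − 53 = 2756.
φ(71^3) = 71^2·(71−1) = 5041·70 = 352870.
φ(673) = 673 − 1 = 672.
φ(676615355327) = 2756 × 352870 × 672 = 653526531840.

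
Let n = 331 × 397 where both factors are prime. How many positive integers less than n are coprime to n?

130680

φ(331) = 331 − 1 = 330.
φ(397) = 397 − 1 = 396.
Since φ is multiplicative, φ(131407) = 330 · 396 = 130680.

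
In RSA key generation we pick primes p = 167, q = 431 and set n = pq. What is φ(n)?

71380

φ(71977) = 71977 · (1 − 1/167) · (1 − 1/431)
       = 71977 · 71380/71977 = 71380.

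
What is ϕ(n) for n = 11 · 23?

220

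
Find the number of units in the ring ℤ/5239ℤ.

First factor: 5239 = 13^2 · 31.
φ(13^2) = 13^2 − 13^1 = 169 − 13 = 156.
φ(31) = 31 − 1 = 30.
Multiply: 156 · 30 = 4680.

4680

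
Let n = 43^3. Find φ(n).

77658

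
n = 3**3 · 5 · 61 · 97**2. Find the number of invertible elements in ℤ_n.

40227840

φ(3^3) = 3^3 − 3^2 = 27 − 9 = 18.
φ(5) = 5 − 1 = 4.
φ(61) = 61 − 1 = 60.
φ(97^2) = 97^1·(97−1) = 97·96 = 9312.
Since φ is multiplicative, φ(77483115) = 18 · 4 · 60 · 9312 = 40227840.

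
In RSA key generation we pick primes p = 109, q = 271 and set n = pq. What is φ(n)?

29160

φ(29539) = 29539 · (1 − 1/109) · (1 − 1/271)
       = 29539 · 29160/29539 = 29160.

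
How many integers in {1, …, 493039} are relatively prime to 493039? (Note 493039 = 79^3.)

486798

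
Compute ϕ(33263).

Prime factorization: 33263 = 29 × 31 × 37.
φ(33263) = 33263 · (1 − 1/29) · (1 − 1/31) · (1 − 1/37)
       = 33263 · 30240/33263 = 30240.

30240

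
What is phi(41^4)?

2756840

φ(2825761) = 2825761 · (1 − 1/41)
       = 2825761 · 40/41 = 2756840.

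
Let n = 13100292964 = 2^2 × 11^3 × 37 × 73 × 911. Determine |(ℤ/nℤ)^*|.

φ(2^2) = 2^2 − 2^1 = 4 − 2 = 2.
φ(11^3) = 11^3 − 11^2 = 1331 − 121 = 1210.
φ(37) = 37 − 1 = 36.
φ(73) = 73 − 1 = 72.
φ(911) = 911 − 1 = 910.
φ(13100292964) = 2 × 1210 × 36 × 72 × 910 = 5708102400.

5708102400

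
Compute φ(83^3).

564898

φ(83^3) = 83^3 − 83^2 = 571787 − 6889 = 564898.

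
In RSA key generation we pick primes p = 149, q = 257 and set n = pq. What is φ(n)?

37888

φ(pq) = (p−1)(q−1) = 148 · 256 = 37888.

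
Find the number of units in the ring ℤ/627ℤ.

First factor: 627 = 3 × 11 × 19.
φ(627) = 627 · (1 − 1/3) · (1 − 1/11) · (1 − 1/19)
       = 627 · 360/627 = 360.

360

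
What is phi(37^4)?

1823508

φ(37^4) = 37^4 − 37^3 = 1874161 − 50653 = 1823508.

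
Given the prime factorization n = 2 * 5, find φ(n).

4

φ(10) = 10 · (1 − 1/2) · (1 − 1/5)
       = 10 · 4/10 = 4.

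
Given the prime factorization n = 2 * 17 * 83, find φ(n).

1312

φ(2822) = 2822 · (1 − 1/2) · (1 − 1/17) · (1 − 1/83)
       = 2822 · 1312/2822 = 1312.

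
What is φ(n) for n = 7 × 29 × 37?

φ(7) = 7 − 1 = 6.
φ(29) = 29 − 1 = 28.
φ(37) = 37 − 1 = 36.
Multiply: 6 · 28 · 36 = 6048.

6048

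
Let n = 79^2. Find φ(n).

φ(79^2) = 79^2 − 79^1 = 6241 − 79 = 6162.

6162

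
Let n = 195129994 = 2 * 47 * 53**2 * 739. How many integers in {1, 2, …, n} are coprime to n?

93560688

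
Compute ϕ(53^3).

φ(148877) = 148877 · (1 − 1/53)
       = 148877 · 52/53 = 146068.

146068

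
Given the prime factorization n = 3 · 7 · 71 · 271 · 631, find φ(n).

142884000

φ(254962491) = 254962491 · (1 − 1/3) · (1 − 1/7) · (1 − 1/71) · (1 − 1/271) · (1 − 1/631)
       = 254962491 · 142884000/254962491 = 142884000.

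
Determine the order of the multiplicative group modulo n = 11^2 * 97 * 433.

φ(11^2) = 11^1·(11−1) = 11·10 = 110.
φ(97) = 97 − 1 = 96.
φ(433) = 433 − 1 = 432.
φ(5082121) = 110 × 96 × 432 = 4561920.

4561920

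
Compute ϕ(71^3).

φ(357911) = 357911 · (1 − 1/71)
       = 357911 · 70/71 = 352870.

352870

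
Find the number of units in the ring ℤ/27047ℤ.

Prime factorization: 27047 = 17 × 37 × 43.
φ(27047) = 27047 · (1 − 1/17) · (1 − 1/37) · (1 − 1/43)
       = 27047 · 24192/27047 = 24192.

24192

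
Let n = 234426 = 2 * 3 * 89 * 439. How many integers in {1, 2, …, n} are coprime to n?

φ(234426) = 234426 · (1 − 1/2) · (1 − 1/3) · (1 − 1/89) · (1 − 1/439)
       = 234426 · 77088/234426 = 77088.

77088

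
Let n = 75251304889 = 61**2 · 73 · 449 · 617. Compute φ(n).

72723087360

φ(61^2) = 61^2 − 61^1 = 3721 − 61 = 3660.
φ(73) = 73 − 1 = 72.
φ(449) = 449 − 1 = 448.
φ(617) = 617 − 1 = 616.
Multiply: 3660 · 72 · 448 · 616 = 72723087360.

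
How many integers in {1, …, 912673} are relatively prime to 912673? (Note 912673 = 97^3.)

903264

φ(912673) = 912673 · (1 − 1/97)
       = 912673 · 96/97 = 903264.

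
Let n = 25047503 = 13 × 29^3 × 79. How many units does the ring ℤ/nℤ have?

φ(25047503) = 25047503 · (1 − 1/13) · (1 − 1/29) · (1 − 1/79)
       = 25047503 · 26208/29783 = 22040928.

22040928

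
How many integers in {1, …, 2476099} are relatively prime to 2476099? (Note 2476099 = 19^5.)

φ(2476099) = 2476099 · (1 − 1/19)
       = 2476099 · 18/19 = 2345778.

2345778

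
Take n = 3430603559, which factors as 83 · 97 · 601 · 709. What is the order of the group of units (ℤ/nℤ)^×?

φ(3430603559) = 3430603559 · (1 − 1/83) · (1 − 1/97) · (1 − 1/601) · (1 − 1/709)
       = 3430603559 · 3344025600/3430603559 = 3344025600.

3344025600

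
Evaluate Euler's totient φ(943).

880

943 = 23 × 41.
φ(23) = 23 − 1 = 22.
φ(41) = 41 − 1 = 40.
φ(943) = 22 × 40 = 880.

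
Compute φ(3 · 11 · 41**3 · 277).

371164800

φ(630006861) = 630006861 · (1 − 1/3) · (1 − 1/11) · (1 − 1/41) · (1 − 1/277)
       = 630006861 · 220800/374781 = 371164800.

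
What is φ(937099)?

Factor 937099: 937099 = 19 × 31 × 37 × 43.
φ(19) = 19 − 1 = 18.
φ(31) = 31 − 1 = 30.
φ(37) = 37 − 1 = 36.
φ(43) = 43 − 1 = 42.
φ(937099) = 18 × 30 × 36 × 42 = 816480.

816480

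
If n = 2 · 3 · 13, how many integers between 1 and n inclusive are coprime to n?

φ(78) = 78 · (1 − 1/2) · (1 − 1/3) · (1 − 1/13)
       = 78 · 24/78 = 24.

24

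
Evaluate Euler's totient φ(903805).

Prime factorization: 903805 = 5 * 7^3 * 17 * 31.
φ(903805) = 903805 · (1 − 1/5) · (1 − 1/7) · (1 − 1/17) · (1 − 1/31)
       = 903805 · 11520/18445 = 564480.

564480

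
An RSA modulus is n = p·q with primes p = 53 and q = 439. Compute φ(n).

22776

φ(53) = 53 − 1 = 52.
φ(439) = 439 − 1 = 438.
Multiply: 52 · 438 = 22776.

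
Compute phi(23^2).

506

φ(23^2) = 23^2 − 23^1 = 529 − 23 = 506.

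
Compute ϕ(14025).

14025 = 3 · 5^2 · 11 · 17.
φ(14025) = 14025 · (1 − 1/3) · (1 − 1/5) · (1 − 1/11) · (1 − 1/17)
       = 14025 · 1280/2805 = 6400.

6400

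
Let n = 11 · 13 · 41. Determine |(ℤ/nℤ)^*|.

φ(11) = 11 − 1 = 10.
φ(13) = 13 − 1 = 12.
φ(41) = 41 − 1 = 40.
Since φ is multiplicative, φ(5863) = 10 · 12 · 40 = 4800.

4800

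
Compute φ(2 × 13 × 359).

φ(9334) = 9334 · (1 − 1/2) · (1 − 1/13) · (1 − 1/359)
       = 9334 · 4296/9334 = 4296.

4296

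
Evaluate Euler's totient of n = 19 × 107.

φ(2033) = 2033 · (1 − 1/19) · (1 − 1/107)
       = 2033 · 1908/2033 = 1908.

1908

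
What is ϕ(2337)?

Factor 2337: 2337 = 3 · 19 · 41.
φ(3) = 3 − 1 = 2.
φ(19) = 19 − 1 = 18.
φ(41) = 41 − 1 = 40.
φ(2337) = 2 × 18 × 40 = 1440.

1440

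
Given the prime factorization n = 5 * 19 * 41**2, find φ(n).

118080

φ(5) = 5 − 1 = 4.
φ(19) = 19 − 1 = 18.
φ(41^2) = 41^1·(41−1) = 41·40 = 1640.
Multiply: 4 · 18 · 1640 = 118080.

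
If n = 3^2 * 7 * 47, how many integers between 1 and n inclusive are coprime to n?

1656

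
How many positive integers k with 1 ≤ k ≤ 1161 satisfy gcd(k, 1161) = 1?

Prime factorization: 1161 = 3^3 * 43.
φ(1161) = 1161 · (1 − 1/3) · (1 − 1/43)
       = 1161 · 84/129 = 756.

756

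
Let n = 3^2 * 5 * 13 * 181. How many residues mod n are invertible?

φ(105885) = 105885 · (1 − 1/3) · (1 − 1/5) · (1 − 1/13) · (1 − 1/181)
       = 105885 · 17280/35295 = 51840.

51840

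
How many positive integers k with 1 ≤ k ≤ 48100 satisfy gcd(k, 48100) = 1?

First factor: 48100 = 2^2 * 5^2 * 13 * 37.
φ(2^2) = 2^2 − 2^1 = 4 − 2 = 2.
φ(5^2) = 5^1·(5−1) = 5·4 = 20.
φ(13) = 13 − 1 = 12.
φ(37) = 37 − 1 = 36.
φ(48100) = 2 × 20 × 12 × 36 = 17280.

17280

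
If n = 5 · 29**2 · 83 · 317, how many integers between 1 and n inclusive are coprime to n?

84162176

φ(5) = 5 − 1 = 4.
φ(29^2) = 29^2 − 29^1 = 841 − 29 = 812.
φ(83) = 83 − 1 = 82.
φ(317) = 317 − 1 = 316.
Multiply: 4 · 812 · 82 · 316 = 84162176.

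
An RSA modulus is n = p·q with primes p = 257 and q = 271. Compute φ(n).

φ(69647) = 69647 · (1 − 1/257) · (1 − 1/271)
       = 69647 · 69120/69647 = 69120.

69120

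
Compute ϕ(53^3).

φ(148877) = 148877 · (1 − 1/53)
       = 148877 · 52/53 = 146068.

146068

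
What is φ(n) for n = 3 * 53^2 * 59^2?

18862064

φ(29334387) = 29334387 · (1 − 1/3) · (1 − 1/53) · (1 − 1/59)
       = 29334387 · 6032/9381 = 18862064.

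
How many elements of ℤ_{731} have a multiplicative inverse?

672

Prime factorization: 731 = 17 * 43.
φ(17) = 17 − 1 = 16.
φ(43) = 43 − 1 = 42.
Since φ is multiplicative, φ(731) = 16 · 42 = 672.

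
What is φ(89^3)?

697048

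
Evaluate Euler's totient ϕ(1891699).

1693440

Prime factorization: 1891699 = 29 · 37 · 41 · 43.
φ(29) = 29 − 1 = 28.
φ(37) = 37 − 1 = 36.
φ(41) = 41 − 1 = 40.
φ(43) = 43 − 1 = 42.
Multiply: 28 · 36 · 40 · 42 = 1693440.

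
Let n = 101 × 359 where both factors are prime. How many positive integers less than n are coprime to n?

35800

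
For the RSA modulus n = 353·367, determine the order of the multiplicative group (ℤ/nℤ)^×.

128832

φ(129551) = 129551 · (1 − 1/353) · (1 − 1/367)
       = 129551 · 128832/129551 = 128832.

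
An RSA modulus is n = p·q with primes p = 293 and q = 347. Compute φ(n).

101032

For distinct primes, φ(pq) = (p−1)(q−1) = 292 × 346 = 101032.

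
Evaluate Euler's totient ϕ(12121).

Prime factorization: 12121 = 17 × 23 × 31.
φ(12121) = 12121 · (1 − 1/17) · (1 − 1/23) · (1 − 1/31)
       = 12121 · 10560/12121 = 10560.

10560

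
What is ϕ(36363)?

Prime factorization: 36363 = 3 · 17 · 23 · 31.
φ(3) = 3 − 1 = 2.
φ(17) = 17 − 1 = 16.
φ(23) = 23 − 1 = 22.
φ(31) = 31 − 1 = 30.
φ(36363) = 2 × 16 × 22 × 30 = 21120.

21120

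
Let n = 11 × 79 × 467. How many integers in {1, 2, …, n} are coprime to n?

363480

φ(11) = 11 − 1 = 10.
φ(79) = 79 − 1 = 78.
φ(467) = 467 − 1 = 466.
Multiply: 10 · 78 · 466 = 363480.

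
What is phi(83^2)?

φ(6889) = 6889 · (1 − 1/83)
       = 6889 · 82/83 = 6806.

6806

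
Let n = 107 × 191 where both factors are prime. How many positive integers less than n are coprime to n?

20140

φ(107) = 107 − 1 = 106.
φ(191) = 191 − 1 = 190.
Multiply: 106 · 190 = 20140.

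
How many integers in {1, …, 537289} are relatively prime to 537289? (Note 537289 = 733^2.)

φ(733^2) = 733^1·(733−1) = 733·732 = 536556.

536556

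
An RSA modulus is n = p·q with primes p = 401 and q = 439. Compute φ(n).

175200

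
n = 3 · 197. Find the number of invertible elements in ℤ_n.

392

φ(3) = 3 − 1 = 2.
φ(197) = 197 − 1 = 196.
φ(591) = 2 × 196 = 392.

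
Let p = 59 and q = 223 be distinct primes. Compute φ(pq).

φ(13157) = 13157 · (1 − 1/59) · (1 − 1/223)
       = 13157 · 12876/13157 = 12876.

12876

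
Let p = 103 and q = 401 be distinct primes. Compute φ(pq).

φ(n) = (p − 1)(q − 1) = (103−1)(401−1) = 102·400 = 40800.

40800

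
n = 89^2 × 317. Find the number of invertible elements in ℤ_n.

φ(89^2) = 89^1·(89−1) = 89·88 = 7832.
φ(317) = 317 − 1 = 316.
Since φ is multiplicative, φ(2510957) = 7832 · 316 = 2474912.

2474912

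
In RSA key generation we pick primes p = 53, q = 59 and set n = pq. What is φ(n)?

φ(3127) = 3127 · (1 − 1/53) · (1 − 1/59)
       = 3127 · 3016/3127 = 3016.

3016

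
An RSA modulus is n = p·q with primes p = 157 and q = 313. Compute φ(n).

φ(49141) = 49141 · (1 − 1/157) · (1 − 1/313)
       = 49141 · 48672/49141 = 48672.

48672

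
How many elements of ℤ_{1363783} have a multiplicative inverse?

1363783 = 29 · 31 · 37 · 41.
φ(1363783) = 1363783 · (1 − 1/29) · (1 − 1/31) · (1 − 1/37) · (1 − 1/41)
       = 1363783 · 1209600/1363783 = 1209600.

1209600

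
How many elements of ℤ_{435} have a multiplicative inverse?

435 = 3 * 5 * 29.
φ(435) = 435 · (1 − 1/3) · (1 − 1/5) · (1 − 1/29)
       = 435 · 224/435 = 224.

224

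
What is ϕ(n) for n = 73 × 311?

22320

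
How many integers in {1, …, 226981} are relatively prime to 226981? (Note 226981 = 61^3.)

223260

φ(226981) = 226981 · (1 − 1/61)
       = 226981 · 60/61 = 223260.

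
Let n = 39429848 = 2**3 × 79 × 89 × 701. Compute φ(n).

φ(2^3) = 2^2·(2−1) = 4·1 = 4.
φ(79) = 79 − 1 = 78.
φ(89) = 89 − 1 = 88.
φ(701) = 701 − 1 = 700.
Since φ is multiplicative, φ(39429848) = 4 · 78 · 88 · 700 = 19219200.

19219200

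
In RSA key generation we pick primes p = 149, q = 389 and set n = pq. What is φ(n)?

φ(149) = 149 − 1 = 148.
φ(389) = 389 − 1 = 388.
φ(57961) = 148 × 388 = 57424.

57424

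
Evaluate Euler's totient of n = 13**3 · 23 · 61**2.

163294560

φ(13^3) = 13^3 − 13^2 = 2197 − 169 = 2028.
φ(23) = 23 − 1 = 22.
φ(61^2) = 61^2 − 61^1 = 3721 − 61 = 3660.
φ(188025851) = 2028 × 22 × 3660 = 163294560.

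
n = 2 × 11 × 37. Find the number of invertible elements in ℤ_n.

360

φ(814) = 814 · (1 − 1/2) · (1 − 1/11) · (1 − 1/37)
       = 814 · 360/814 = 360.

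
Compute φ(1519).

1260

1519 = 7**2 * 31.
φ(7^2) = 7^2 − 7^1 = 49 − 7 = 42.
φ(31) = 31 − 1 = 30.
Multiply: 42 · 30 = 1260.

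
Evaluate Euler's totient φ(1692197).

1347840

First factor: 1692197 = 13**2 * 17 * 19 * 31.
φ(1692197) = 1692197 · (1 − 1/13) · (1 − 1/17) · (1 − 1/19) · (1 − 1/31)
       = 1692197 · 103680/130169 = 1347840.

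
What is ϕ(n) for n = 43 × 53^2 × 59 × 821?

φ(43) = 43 − 1 = 42.
φ(53^2) = 53^2 − 53^1 = 2809 − 53 = 2756.
φ(59) = 59 − 1 = 58.
φ(821) = 821 − 1 = 820.
Multiply: 42 · 2756 · 58 · 820 = 5505165120.

5505165120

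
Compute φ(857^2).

733592

φ(857^2) = 857^1·(857−1) = 857·856 = 733592.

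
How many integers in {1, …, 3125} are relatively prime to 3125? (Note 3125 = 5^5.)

2500

φ(3125) = 3125 · (1 − 1/5)
       = 3125 · 4/5 = 2500.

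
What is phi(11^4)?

φ(11^4) = 11^4 − 11^3 = 14641 − 1331 = 13310.

13310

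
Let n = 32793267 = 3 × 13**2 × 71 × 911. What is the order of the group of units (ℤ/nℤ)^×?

19874400

φ(3) = 3 − 1 = 2.
φ(13^2) = 13^1·(13−1) = 13·12 = 156.
φ(71) = 71 − 1 = 70.
φ(911) = 911 − 1 = 910.
Multiply: 2 · 156 · 70 · 910 = 19874400.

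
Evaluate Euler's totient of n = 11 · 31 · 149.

44400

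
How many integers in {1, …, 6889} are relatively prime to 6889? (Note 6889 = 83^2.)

6806

φ(83^2) = 83^1·(83−1) = 83·82 = 6806.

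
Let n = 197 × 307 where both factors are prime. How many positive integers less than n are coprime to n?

59976

φ(197) = 197 − 1 = 196.
φ(307) = 307 − 1 = 306.
φ(60479) = 196 × 306 = 59976.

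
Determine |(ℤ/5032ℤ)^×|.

2304

First factor: 5032 = 2**3 · 17 · 37.
φ(5032) = 5032 · (1 − 1/2) · (1 − 1/17) · (1 − 1/37)
       = 5032 · 576/1258 = 2304.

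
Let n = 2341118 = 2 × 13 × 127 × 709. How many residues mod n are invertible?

1070496

φ(2341118) = 2341118 · (1 − 1/2) · (1 − 1/13) · (1 − 1/127) · (1 − 1/709)
       = 2341118 · 1070496/2341118 = 1070496.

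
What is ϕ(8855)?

5280

Prime factorization: 8855 = 5 · 7 · 11 · 23.
φ(5) = 5 − 1 = 4.
φ(7) = 7 − 1 = 6.
φ(11) = 11 − 1 = 10.
φ(23) = 23 − 1 = 22.
φ(8855) = 4 × 6 × 10 × 22 = 5280.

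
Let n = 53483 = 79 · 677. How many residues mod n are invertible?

φ(79) = 79 − 1 = 78.
φ(677) = 677 − 1 = 676.
φ(53483) = 78 × 676 = 52728.

52728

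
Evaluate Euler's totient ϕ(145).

Prime factorization: 145 = 5 × 29.
φ(5) = 5 − 1 = 4.
φ(29) = 29 − 1 = 28.
φ(145) = 4 × 28 = 112.

112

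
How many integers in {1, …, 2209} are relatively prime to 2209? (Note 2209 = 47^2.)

φ(2209) = 2209 · (1 − 1/47)
       = 2209 · 46/47 = 2162.

2162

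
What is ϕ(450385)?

324480

Factor 450385: 450385 = 5 · 13^3 · 41.
φ(450385) = 450385 · (1 − 1/5) · (1 − 1/13) · (1 − 1/41)
       = 450385 · 1920/2665 = 324480.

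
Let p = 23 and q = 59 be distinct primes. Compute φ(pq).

1276

For distinct primes, φ(pq) = (p−1)(q−1) = 22 × 58 = 1276.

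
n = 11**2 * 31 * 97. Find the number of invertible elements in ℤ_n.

φ(11^2) = 11^1·(11−1) = 11·10 = 110.
φ(31) = 31 − 1 = 30.
φ(97) = 97 − 1 = 96.
Since φ is multiplicative, φ(363847) = 110 · 30 · 96 = 316800.

316800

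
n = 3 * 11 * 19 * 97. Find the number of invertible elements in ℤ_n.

φ(3) = 3 − 1 = 2.
φ(11) = 11 − 1 = 10.
φ(19) = 19 − 1 = 18.
φ(97) = 97 − 1 = 96.
φ(60819) = 2 × 10 × 18 × 96 = 34560.

34560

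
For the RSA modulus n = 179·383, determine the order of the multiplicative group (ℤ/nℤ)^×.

67996

φ(pq) = (p−1)(q−1) = 178 · 382 = 67996.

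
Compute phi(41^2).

1640

φ(41^2) = 41^2 − 41^1 = 1681 − 41 = 1640.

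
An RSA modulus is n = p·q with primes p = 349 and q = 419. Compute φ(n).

145464

φ(349) = 349 − 1 = 348.
φ(419) = 419 − 1 = 418.
φ(146231) = 348 × 418 = 145464.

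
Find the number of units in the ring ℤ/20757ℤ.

11520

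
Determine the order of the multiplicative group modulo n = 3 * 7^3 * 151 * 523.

φ(3) = 3 − 1 = 2.
φ(7^3) = 7^3 − 7^2 = 343 − 49 = 294.
φ(151) = 151 − 1 = 150.
φ(523) = 523 − 1 = 522.
Since φ is multiplicative, φ(81263217) = 2 · 294 · 150 · 522 = 46040400.

46040400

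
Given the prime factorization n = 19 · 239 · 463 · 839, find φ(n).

1658576304

φ(19) = 19 − 1 = 18.
φ(239) = 239 − 1 = 238.
φ(463) = 463 − 1 = 462.
φ(839) = 839 − 1 = 838.
φ(1763983237) = 18 × 238 × 462 × 838 = 1658576304.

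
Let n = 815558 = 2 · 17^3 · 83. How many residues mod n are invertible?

379168

φ(2) = 2 − 1 = 1.
φ(17^3) = 17^3 − 17^2 = 4913 − 289 = 4624.
φ(83) = 83 − 1 = 82.
Multiply: 1 · 4624 · 82 = 379168.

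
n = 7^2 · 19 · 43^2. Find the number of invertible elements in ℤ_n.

1365336

φ(7^2) = 7^1·(7−1) = 7·6 = 42.
φ(19) = 19 − 1 = 18.
φ(43^2) = 43^2 − 43^1 = 1849 − 43 = 1806.
φ(1721419) = 42 × 18 × 1806 = 1365336.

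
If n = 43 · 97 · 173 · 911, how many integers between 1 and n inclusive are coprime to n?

631088640

φ(657362113) = 657362113 · (1 − 1/43) · (1 − 1/97) · (1 − 1/173) · (1 − 1/911)
       = 657362113 · 631088640/657362113 = 631088640.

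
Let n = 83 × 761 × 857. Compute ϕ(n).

φ(83) = 83 − 1 = 82.
φ(761) = 761 − 1 = 760.
φ(857) = 857 − 1 = 856.
Multiply: 82 · 760 · 856 = 53345920.

53345920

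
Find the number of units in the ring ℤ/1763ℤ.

First factor: 1763 = 41 · 43.
φ(1763) = 1763 · (1 − 1/41) · (1 − 1/43)
       = 1763 · 1680/1763 = 1680.

1680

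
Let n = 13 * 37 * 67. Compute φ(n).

28512

φ(13) = 13 − 1 = 12.
φ(37) = 37 − 1 = 36.
φ(67) = 67 − 1 = 66.
φ(32227) = 12 × 36 × 66 = 28512.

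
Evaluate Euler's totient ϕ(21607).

Factor 21607: 21607 = 17 · 31 · 41.
φ(17) = 17 − 1 = 16.
φ(31) = 31 − 1 = 30.
φ(41) = 41 − 1 = 40.
φ(21607) = 16 × 30 × 40 = 19200.

19200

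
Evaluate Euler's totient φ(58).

28

First factor: 58 = 2 · 29.
φ(2) = 2 − 1 = 1.
φ(29) = 29 − 1 = 28.
Since φ is multiplicative, φ(58) = 1 · 28 = 28.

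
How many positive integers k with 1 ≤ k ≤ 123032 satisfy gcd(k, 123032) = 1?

48672

First factor: 123032 = 2**3 · 7 · 13**3.
φ(123032) = 123032 · (1 − 1/2) · (1 − 1/7) · (1 − 1/13)
       = 123032 · 72/182 = 48672.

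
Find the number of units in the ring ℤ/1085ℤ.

First factor: 1085 = 5 × 7 × 31.
φ(1085) = 1085 · (1 − 1/5) · (1 − 1/7) · (1 − 1/31)
       = 1085 · 720/1085 = 720.

720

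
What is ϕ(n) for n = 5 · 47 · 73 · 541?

φ(9280855) = 9280855 · (1 − 1/5) · (1 − 1/47) · (1 − 1/73) · (1 − 1/541)
       = 9280855 · 7153920/9280855 = 7153920.

7153920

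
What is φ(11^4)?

φ(11^4) = 11^4 − 11^3 = 14641 − 1331 = 13310.

13310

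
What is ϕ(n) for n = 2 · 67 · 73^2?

φ(2) = 2 − 1 = 1.
φ(67) = 67 − 1 = 66.
φ(73^2) = 73^2 − 73^1 = 5329 − 73 = 5256.
Since φ is multiplicative, φ(714086) = 1 · 66 · 5256 = 346896.

346896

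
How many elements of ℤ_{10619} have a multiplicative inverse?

8640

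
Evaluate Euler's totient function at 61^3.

223260

φ(226981) = 226981 · (1 − 1/61)
       = 226981 · 60/61 = 223260.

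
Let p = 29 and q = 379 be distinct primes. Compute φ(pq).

10584

φ(n) = (p − 1)(q − 1) = (29−1)(379−1) = 28·378 = 10584.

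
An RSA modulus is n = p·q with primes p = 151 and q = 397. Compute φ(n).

φ(151) = 151 − 1 = 150.
φ(397) = 397 − 1 = 396.
φ(59947) = 150 × 396 = 59400.

59400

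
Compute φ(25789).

25789 = 17 × 37 × 41.
φ(17) = 17 − 1 = 16.
φ(37) = 37 − 1 = 36.
φ(41) = 41 − 1 = 40.
φ(25789) = 16 × 36 × 40 = 23040.

23040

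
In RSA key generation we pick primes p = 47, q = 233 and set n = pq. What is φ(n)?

10672

For distinct primes, φ(pq) = (p−1)(q−1) = 46 × 232 = 10672.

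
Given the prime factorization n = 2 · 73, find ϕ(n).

φ(146) = 146 · (1 − 1/2) · (1 − 1/73)
       = 146 · 72/146 = 72.

72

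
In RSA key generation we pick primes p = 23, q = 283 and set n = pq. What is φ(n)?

6204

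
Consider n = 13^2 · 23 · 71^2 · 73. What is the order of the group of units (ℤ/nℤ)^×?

1228106880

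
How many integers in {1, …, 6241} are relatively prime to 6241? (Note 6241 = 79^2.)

6162

φ(6241) = 6241 · (1 − 1/79)
       = 6241 · 78/79 = 6162.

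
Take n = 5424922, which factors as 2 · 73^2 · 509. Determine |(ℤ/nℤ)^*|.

2670048

φ(5424922) = 5424922 · (1 − 1/2) · (1 − 1/73) · (1 − 1/509)
       = 5424922 · 36576/74314 = 2670048.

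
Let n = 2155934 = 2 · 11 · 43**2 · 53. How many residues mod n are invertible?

φ(2155934) = 2155934 · (1 − 1/2) · (1 − 1/11) · (1 − 1/43) · (1 − 1/53)
       = 2155934 · 21840/50138 = 939120.

939120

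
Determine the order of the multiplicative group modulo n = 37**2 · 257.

340992

φ(351833) = 351833 · (1 − 1/37) · (1 − 1/257)
       = 351833 · 9216/9509 = 340992.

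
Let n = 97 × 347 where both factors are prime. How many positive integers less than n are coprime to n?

33216

φ(n) = (p − 1)(q − 1) = (97−1)(347−1) = 96·346 = 33216.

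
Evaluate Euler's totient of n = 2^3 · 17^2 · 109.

117504

φ(2^3) = 2^2·(2−1) = 4·1 = 4.
φ(17^2) = 17^2 − 17^1 = 289 − 17 = 272.
φ(109) = 109 − 1 = 108.
φ(252008) = 4 × 272 × 108 = 117504.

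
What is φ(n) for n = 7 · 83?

φ(7) = 7 − 1 = 6.
φ(83) = 83 − 1 = 82.
Multiply: 6 · 82 = 492.

492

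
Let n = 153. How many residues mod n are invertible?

Prime factorization: 153 = 3^2 * 17.
φ(3^2) = 3^2 − 3^1 = 9 − 3 = 6.
φ(17) = 17 − 1 = 16.
Since φ is multiplicative, φ(153) = 6 · 16 = 96.

96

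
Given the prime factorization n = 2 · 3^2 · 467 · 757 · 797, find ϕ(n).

1682565696

φ(5071583574) = 5071583574 · (1 − 1/2) · (1 − 1/3) · (1 − 1/467) · (1 − 1/757) · (1 − 1/797)
       = 5071583574 · 560855232/1690527858 = 1682565696.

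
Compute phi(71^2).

φ(71^2) = 71^1·(71−1) = 71·70 = 4970.

4970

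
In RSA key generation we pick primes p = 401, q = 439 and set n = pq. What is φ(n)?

175200

φ(176039) = 176039 · (1 − 1/401) · (1 − 1/439)
       = 176039 · 175200/176039 = 175200.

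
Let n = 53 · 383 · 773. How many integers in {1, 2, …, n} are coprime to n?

15335008

φ(53) = 53 − 1 = 52.
φ(383) = 383 − 1 = 382.
φ(773) = 773 − 1 = 772.
Multiply: 52 · 382 · 772 = 15335008.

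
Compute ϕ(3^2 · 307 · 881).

1615680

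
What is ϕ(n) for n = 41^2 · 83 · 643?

φ(41^2) = 41^1·(41−1) = 41·40 = 1640.
φ(83) = 83 − 1 = 82.
φ(643) = 643 − 1 = 642.
Multiply: 1640 · 82 · 642 = 86336160.

86336160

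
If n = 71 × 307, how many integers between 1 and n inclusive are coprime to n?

φ(71) = 71 − 1 = 70.
φ(307) = 307 − 1 = 306.
φ(21797) = 70 × 306 = 21420.

21420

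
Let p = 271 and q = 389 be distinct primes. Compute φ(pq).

φ(105419) = 105419 · (1 − 1/271) · (1 − 1/389)
       = 105419 · 104760/105419 = 104760.

104760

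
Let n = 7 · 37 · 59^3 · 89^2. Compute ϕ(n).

341553269376

φ(421343028281) = 421343028281 · (1 − 1/7) · (1 − 1/37) · (1 − 1/59) · (1 − 1/89)
       = 421343028281 · 1102464/1360009 = 341553269376.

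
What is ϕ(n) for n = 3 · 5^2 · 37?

1440

φ(3) = 3 − 1 = 2.
φ(5^2) = 5^2 − 5^1 = 25 − 5 = 20.
φ(37) = 37 − 1 = 36.
φ(2775) = 2 × 20 × 36 = 1440.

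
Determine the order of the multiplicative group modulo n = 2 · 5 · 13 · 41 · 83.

φ(442390) = 442390 · (1 − 1/2) · (1 − 1/5) · (1 − 1/13) · (1 − 1/41) · (1 − 1/83)
       = 442390 · 157440/442390 = 157440.

157440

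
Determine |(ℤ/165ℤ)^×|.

First factor: 165 = 3 · 5 · 11.
φ(165) = 165 · (1 − 1/3) · (1 − 1/5) · (1 − 1/11)
       = 165 · 80/165 = 80.

80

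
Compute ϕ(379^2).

143262

φ(379^2) = 379^2 − 379^1 = 143641 − 379 = 143262.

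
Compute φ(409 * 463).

φ(189367) = 189367 · (1 − 1/409) · (1 − 1/463)
       = 189367 · 188496/189367 = 188496.

188496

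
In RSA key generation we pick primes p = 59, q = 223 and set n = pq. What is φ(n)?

φ(n) = (p − 1)(q − 1) = (59−1)(223−1) = 58·222 = 12876.

12876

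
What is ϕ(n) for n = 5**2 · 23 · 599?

263120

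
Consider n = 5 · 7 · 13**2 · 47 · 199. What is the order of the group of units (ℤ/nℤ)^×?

34100352

φ(5) = 5 − 1 = 4.
φ(7) = 7 − 1 = 6.
φ(13^2) = 13^1·(13−1) = 13·12 = 156.
φ(47) = 47 − 1 = 46.
φ(199) = 199 − 1 = 198.
Multiply: 4 · 6 · 156 · 46 · 198 = 34100352.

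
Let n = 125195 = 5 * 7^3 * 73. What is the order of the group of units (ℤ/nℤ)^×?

φ(125195) = 125195 · (1 − 1/5) · (1 − 1/7) · (1 − 1/73)
       = 125195 · 1728/2555 = 84672.

84672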